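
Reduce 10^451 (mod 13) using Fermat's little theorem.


Fermat's little theorem: if p is prime and gcd(a,p)=1, then a^(p-1) ≡ 1 (mod p)
p = 13 is prime, gcd(10,13) = 1
Reduce exponent: 451 mod 12 = 7
So 10^451 ≡ 10^7 (mod 13)
10^7 mod 13 = 10

10^451 ≡ 10 (mod 13)


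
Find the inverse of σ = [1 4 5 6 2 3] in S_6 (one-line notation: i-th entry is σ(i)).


To find σ⁻¹, swap domain and range:
σ(1) = 1 → σ⁻¹(1) = 1
σ(2) = 4 → σ⁻¹(4) = 2
σ(3) = 5 → σ⁻¹(5) = 3
σ(4) = 6 → σ⁻¹(6) = 4
σ(5) = 2 → σ⁻¹(2) = 5
σ(6) = 3 → σ⁻¹(3) = 6

σ⁻¹ = [1 5 6 2 3 4]


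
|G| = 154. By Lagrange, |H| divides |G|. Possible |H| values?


Lagrange's theorem: |H| divides |G|
|G| = 154
Divisors of 154: 1, 2, 7, 11, 14, 22, 77, 154

Possible subgroup orders: {1, 2, 7, 11, 14, 22, 77, 154}


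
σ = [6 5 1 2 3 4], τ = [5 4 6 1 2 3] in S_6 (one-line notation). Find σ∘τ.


σ∘τ: apply τ first, then σ
1 →τ 5 →σ 3
2 →τ 4 →σ 2
3 →τ 6 →σ 4
4 →τ 1 →σ 6
5 →τ 2 →σ 5
6 →τ 3 →σ 1

σ∘τ = [3 2 4 6 5 1]


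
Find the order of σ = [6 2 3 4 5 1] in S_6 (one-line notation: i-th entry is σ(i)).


Cycle decomposition: (1 6)
Cycle lengths: 2
Order = lcm(2) = 2

ord(σ) = 2


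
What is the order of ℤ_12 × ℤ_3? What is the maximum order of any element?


|ℤ_12 × ℤ_3| = 12 × 3 = 36
Max element order = lcm(12,3) = 12
Cyclic? No (gcd=3)

|ℤ_12×ℤ_3| = 36, max element order = 12


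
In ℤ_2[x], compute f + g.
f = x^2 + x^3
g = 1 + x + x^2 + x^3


Add coefficients mod 2:
x^0: 0 + 1 = 1 (mod 2)
x^1: 0 + 1 = 1 (mod 2)
x^2: 1 + 1 = 0 (mod 2)
x^3: 1 + 1 = 0 (mod 2)
Result: 1 + x

f + g = 1 + x


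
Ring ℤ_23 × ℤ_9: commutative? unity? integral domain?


Direct product ring; commutative with unity (1,1); but (1,0)·(0,1) = (0,0) gives zero divisors, so not an integral domain
Commutative: Yes
Integral domain: No
Has unity: Yes

ℤ_23 × ℤ_9: Commutative=Yes, Unity=Yes


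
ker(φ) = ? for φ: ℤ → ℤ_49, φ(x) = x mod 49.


Kernel = preimage of identity
ker(φ) = {x ∈ ℤ : x ≡ 0 (mod 49)} = 49ℤ = {0, ±49, ±98, ...}

ker(φ) = 49ℤ


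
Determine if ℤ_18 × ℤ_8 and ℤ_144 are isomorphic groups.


Comparing ℤ_18 × ℤ_8 and ℤ_144:
gcd(18,8) = 2 ≠ 1. Max element order in ℤ_18×ℤ_8 is lcm(18,8) = 72 < 144, so it has no element of order 144

No, ℤ_18 × ℤ_8 ≇ ℤ_144


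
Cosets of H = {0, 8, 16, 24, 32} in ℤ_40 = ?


H = {0, 8, 16, 24, 32}, |H| = 5
Number of cosets = |G|/|H| = 40/5 = 8
0 + H = {0, 8, 16, 24, 32}
1 + H = {1, 9, 17, 25, 33}
2 + H = {2, 10, 18, 26, 34}
3 + H = {3, 11, 19, 27, 35}
4 + H = {4, 12, 20, 28, 36}
5 + H = {5, 13, 21, 29, 37}
6 + H = {6, 14, 22, 30, 38}
7 + H = {7, 15, 23, 31, 39}

Cosets: 0+H={0,8,16,24,32}; 1+H={1,9,17,25,33}; 2+H={2,10,18,26,34}; 3+H={3,11,19,27,35}; 4+H={4,12,20,28,36}; 5+H={5,13,21,29,37}; 6+H={6,14,22,30,38}; 7+H={7,15,23,31,39}


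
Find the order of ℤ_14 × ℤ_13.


|A × B| = |A| · |B|
|ℤ_14 × ℤ_13| = 14 × 13 = 182

|ℤ_14 × ℤ_13| = 182


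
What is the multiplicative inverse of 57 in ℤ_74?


Use the extended Euclidean algorithm to write 1 = 57·s + 74·t; then s mod 74 is the inverse.
Euclidean algorithm:
  57 = 0·74 + 57
  74 = 1·57 + 17
  57 = 3·17 + 6
  17 = 2·6 + 5
  6 = 1·5 + 1
  5 = 5·1 + 0
gcd(57,74) = 1
Back-substitution gives: 57·(13) + 74·(-10) = 1
So 57⁻¹ ≡ 13 ≡ 13 (mod 74)
Check: 57 × 13 = 741 ≡ 1 (mod 74) ✓

57⁻¹ ≡ 13 (mod 74)


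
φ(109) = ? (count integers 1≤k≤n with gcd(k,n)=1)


Factor n: 109 = 109
φ(n) = n · ∏(1 - 1/p) over distinct primes p | n
φ(109) = 109 · (1 - 1/109) = 108

φ(109) = 108


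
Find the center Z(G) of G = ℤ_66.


Z(G) = {g ∈ G | gx = xg for all x ∈ G}
ℤ_66 is abelian, so Z(G) = G

Z(ℤ_66) = ℤ_66


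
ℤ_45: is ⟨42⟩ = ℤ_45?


g generates ℤ_n iff gcd(g, n) = 1
gcd(42, 45) = 3
Since gcd = 3 ≠ 1, ⟨42⟩ has order 15 < 45, so 42 is not a generator.

No, 42 does not generate ℤ_45


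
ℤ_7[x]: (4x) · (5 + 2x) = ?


Expand and collect like terms; reduce coefficients mod 7:
x^0: 0·5 = 0 ≡ 0 (mod 7)
x^1: 0·2 + 4·5 = 20 ≡ 6 (mod 7)
x^2: 4·2 = 8 ≡ 1 (mod 7)
Result: 6x + x^2

f · g = 6x + x^2


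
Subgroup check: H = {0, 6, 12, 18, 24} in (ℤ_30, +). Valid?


Subgroup test for H = {0, 6, 12, 18, 24} in (ℤ_30, +):
(1) 0 ∈ H? Yes
(2) Closure: for all a,b ∈ H, (a+b) mod 30 ∈ H? Yes
(3) Inverses: for all a ∈ H, -a mod 30 ∈ H? Yes

Yes, H is a subgroup of ℤ_30


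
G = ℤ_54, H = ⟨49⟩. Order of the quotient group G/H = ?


|⟨49⟩| = n / gcd(49, 54) = 54 / 1 = 54
H is normal (ℤ_54 is abelian).
|G/H| = |G| / |H| = 54 / 54 = 1

|G/H| = 1


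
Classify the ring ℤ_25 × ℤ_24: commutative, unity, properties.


Direct product ring; commutative with unity (1,1); but (1,0)·(0,1) = (0,0) gives zero divisors, so not an integral domain
Commutative: Yes
Integral domain: No
Has unity: Yes

ℤ_25 × ℤ_24: Commutative=Yes, Unity=Yes


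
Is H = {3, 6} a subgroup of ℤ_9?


Subgroup test for H = {3, 6} in (ℤ_9, +):
(1) 0 ∈ H? No
(2) Closure: for all a,b ∈ H, (a+b) mod 9 ∈ H? No  [counterexample: 3 + 6 = 0 ∉ H]
(3) Inverses: for all a ∈ H, -a mod 9 ∈ H? Yes

No, H is not a subgroup of ℤ_9


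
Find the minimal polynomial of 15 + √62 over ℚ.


Let α = 15 + √62. Then α - 15 = √62, so (α - 15)² = 62, giving α² - 30α + 163 = 0. Degree 2 and α ∉ ℚ, so this is the minimal polynomial.

Minimal polynomial: x² - 30x + 163


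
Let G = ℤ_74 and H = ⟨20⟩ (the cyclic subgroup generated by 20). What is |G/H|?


|⟨20⟩| = n / gcd(20, 74) = 74 / 2 = 37
H is normal (ℤ_74 is abelian).
|G/H| = |G| / |H| = 74 / 37 = 2

|G/H| = 2


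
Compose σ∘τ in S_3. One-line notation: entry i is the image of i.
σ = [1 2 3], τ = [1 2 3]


σ∘τ: apply τ first, then σ
1 →τ 1 →σ 1
2 →τ 2 →σ 2
3 →τ 3 →σ 3

σ∘τ = [1 2 3]


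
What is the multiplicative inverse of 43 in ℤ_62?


Use the extended Euclidean algorithm to write 1 = 43·s + 62·t; then s mod 62 is the inverse.
Euclidean algorithm:
  43 = 0·62 + 43
  62 = 1·43 + 19
  43 = 2·19 + 5
  19 = 3·5 + 4
  5 = 1·4 + 1
  4 = 4·1 + 0
gcd(43,62) = 1
Back-substitution gives: 43·(13) + 62·(-9) = 1
So 43⁻¹ ≡ 13 ≡ 13 (mod 62)
Check: 43 × 13 = 559 ≡ 1 (mod 62) ✓

43⁻¹ ≡ 13 (mod 62)


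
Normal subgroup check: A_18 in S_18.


H = A_18 in S_18
A_18 has index 2 in S_18, and every subgroup of index 2 is normal

Yes, normal subgroup


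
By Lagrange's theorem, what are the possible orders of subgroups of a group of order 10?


Lagrange's theorem: |H| divides |G|
|G| = 10
Divisors of 10: 1, 2, 5, 10

Possible subgroup orders: {1, 2, 5, 10}


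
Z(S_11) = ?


Z(G) = {g ∈ G | gx = xg for all x ∈ G}
S_n is non-abelian for n ≥ 3; Z(S_11) is trivial

Z(S_11) = {e}


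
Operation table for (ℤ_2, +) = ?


Elements: {0, 1}
Operation: addition mod 2
Entry (a, b) = (a + b) mod 2

Cayley table:
  | 0 | 1
0 | 0 | 1
1 | 1 | 0


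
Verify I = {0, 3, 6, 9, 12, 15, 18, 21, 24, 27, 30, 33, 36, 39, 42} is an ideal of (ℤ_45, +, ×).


Check ideal conditions for I = {0, 3, 6, 9, 12, 15, 18, 21, 24, 27, 30, 33, 36, 39, 42} in ℤ_45:
(1) I is an additive subgroup? Yes
(2) For r ∈ ℤ_45 and a ∈ I: r·a ∈ I? Yes

Yes, I is an ideal of ℤ_45


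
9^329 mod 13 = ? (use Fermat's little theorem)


Fermat's little theorem: if p is prime and gcd(a,p)=1, then a^(p-1) ≡ 1 (mod p)
p = 13 is prime, gcd(9,13) = 1
Reduce exponent: 329 mod 12 = 5
So 9^329 ≡ 9^5 (mod 13)
9^5 mod 13 = 3

9^329 ≡ 3 (mod 13)


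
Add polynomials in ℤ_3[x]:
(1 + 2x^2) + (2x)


Add coefficients mod 3:
x^0: 1 + 0 = 1 (mod 3)
x^1: 0 + 2 = 2 (mod 3)
x^2: 2 + 0 = 2 (mod 3)
Result: 1 + 2x + 2x^2

f + g = 1 + 2x + 2x^2


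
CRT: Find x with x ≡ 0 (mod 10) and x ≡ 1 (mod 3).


m₁ = 10, m₂ = 3, gcd = 1, so CRT applies. M = m₁·m₂ = 30
Let M₁ = M/m₁ = 3, M₂ = M/m₂ = 10
Find y₁ ≡ M₁⁻¹ (mod m₁): 3⁻¹ ≡ 7 (mod 10)
Find y₂ ≡ M₂⁻¹ (mod m₂): 10⁻¹ ≡ 1 (mod 3)
x = a₁·M₁·y₁ + a₂·M₂·y₂ = 0·3·7 + 1·10·1 = 10
Reduce mod 30: x ≡ 10
Check: 10 mod 10 = 0 ✓, 10 mod 3 = 1 ✓

x ≡ 10 (mod 30)


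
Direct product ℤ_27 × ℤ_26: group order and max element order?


|ℤ_27 × ℤ_26| = 27 × 26 = 702
Max element order = lcm(27,26) = 702
Cyclic? Yes (gcd=1)

|ℤ_27×ℤ_26| = 702, max element order = 702


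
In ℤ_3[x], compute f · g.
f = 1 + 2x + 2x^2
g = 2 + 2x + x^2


Expand and collect like terms; reduce coefficients mod 3:
x^0: 1·2 = 2 ≡ 2 (mod 3)
x^1: 1·2 + 2·2 = 6 ≡ 0 (mod 3)
x^2: 1·1 + 2·2 + 2·2 = 9 ≡ 0 (mod 3)
x^3: 2·1 + 2·2 = 6 ≡ 0 (mod 3)
x^4: 2·1 = 2 ≡ 2 (mod 3)
Result: 2 + 2x^4

f · g = 2 + 2x^4


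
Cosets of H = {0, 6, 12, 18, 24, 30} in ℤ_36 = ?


H = {0, 6, 12, 18, 24, 30}, |H| = 6
Number of cosets = |G|/|H| = 36/6 = 6
0 + H = {0, 6, 12, 18, 24, 30}
1 + H = {1, 7, 13, 19, 25, 31}
2 + H = {2, 8, 14, 20, 26, 32}
3 + H = {3, 9, 15, 21, 27, 33}
4 + H = {4, 10, 16, 22, 28, 34}
5 + H = {5, 11, 17, 23, 29, 35}

Cosets: 0+H={0,6,12,18,24,30}; 1+H={1,7,13,19,25,31}; 2+H={2,8,14,20,26,32}; 3+H={3,9,15,21,27,33}; 4+H={4,10,16,22,28,34}; 5+H={5,11,17,23,29,35}


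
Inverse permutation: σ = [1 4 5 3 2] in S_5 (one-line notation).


To find σ⁻¹, swap domain and range:
σ(1) = 1 → σ⁻¹(1) = 1
σ(2) = 4 → σ⁻¹(4) = 2
σ(3) = 5 → σ⁻¹(5) = 3
σ(4) = 3 → σ⁻¹(3) = 4
σ(5) = 2 → σ⁻¹(2) = 5

σ⁻¹ = [1 5 4 2 3]


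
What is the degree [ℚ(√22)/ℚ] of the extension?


√22 has minimal polynomial x² - 22 (irreducible over ℚ since 22 is squarefree)

[ℚ(√22)/ℚ] = 2


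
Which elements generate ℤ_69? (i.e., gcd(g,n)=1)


g generates ℤ_n iff gcd(g,n) = 1
Prime factors of 69: 3, 23
Generators are g ∈ {1,...,68} not divisible by any of these primes.
Generators: {1, 2, 4, 5, 7, 8, 10, 11, 13, 14, 16, 17, 19, 20, 22, 25, 26, 28, 29, 31, 32, 34, 35, 37, 38, 40, 41, 43, 44, 47, 49, 50, 52, 53, 55, 56, 58, 59, 61, 62, 64, 65, 67, 68}
Number of generators = φ(69) = 44

Generators of ℤ_69 = {1, 2, 4, 5, 7, 8, 10, 11, 13, 14, 16, 17, 19, 20, 22, 25, 26, 28, 29, 31, 32, 34, 35, 37, 38, 40, 41, 43, 44, 47, 49, 50, 52, 53, 55, 56, 58, 59, 61, 62, 64, 65, 67, 68}


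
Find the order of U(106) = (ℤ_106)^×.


U(n) is the group of units mod n; |U(n)| = φ(n)
|U(106)| = φ(106) = 52

|U(106) = (ℤ_106)^×| = 52


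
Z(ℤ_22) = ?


Z(G) = {g ∈ G | gx = xg for all x ∈ G}
ℤ_22 is abelian, so Z(G) = G

Z(ℤ_22) = ℤ_22


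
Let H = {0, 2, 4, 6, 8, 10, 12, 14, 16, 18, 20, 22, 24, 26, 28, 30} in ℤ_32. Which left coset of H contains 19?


19 + H = {19 + h (mod 32) : h ∈ H}
19+0=19, 19+2=21, 19+4=23, 19+6=25, 19+8=27, 19+10=29, 19+12=31, 19+14=1, 19+16=3, 19+18=5, 19+20=7, 19+22=9, 19+24=11, 19+26=13, 19+28=15, 19+30=17
19 + H = {1, 3, 5, 7, 9, 11, 13, 15, 17, 19, 21, 23, 25, 27, 29, 31} = 1 + H

19 + H = {1, 3, 5, 7, 9, 11, 13, 15, 17, 19, 21, 23, 25, 27, 29, 31}


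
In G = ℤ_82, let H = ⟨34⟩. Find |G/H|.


|⟨34⟩| = n / gcd(34, 82) = 82 / 2 = 41
H is normal (ℤ_82 is abelian).
|G/H| = |G| / |H| = 82 / 41 = 2

|G/H| = 2


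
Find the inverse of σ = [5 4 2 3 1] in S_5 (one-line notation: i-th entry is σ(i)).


To find σ⁻¹, swap domain and range:
σ(1) = 5 → σ⁻¹(5) = 1
σ(2) = 4 → σ⁻¹(4) = 2
σ(3) = 2 → σ⁻¹(2) = 3
σ(4) = 3 → σ⁻¹(3) = 4
σ(5) = 1 → σ⁻¹(1) = 5

σ⁻¹ = [5 3 4 2 1]


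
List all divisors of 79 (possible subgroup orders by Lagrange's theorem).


Lagrange's theorem: |H| divides |G|
|G| = 79
Divisors of 79: 1, 79

Possible subgroup orders: {1, 79}


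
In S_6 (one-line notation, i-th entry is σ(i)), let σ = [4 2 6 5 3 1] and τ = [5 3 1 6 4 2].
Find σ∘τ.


σ∘τ: apply τ first, then σ
1 →τ 5 →σ 3
2 →τ 3 →σ 6
3 →τ 1 →σ 4
4 →τ 6 →σ 1
5 →τ 4 →σ 5
6 →τ 2 →σ 2

σ∘τ = [3 6 4 1 5 2]


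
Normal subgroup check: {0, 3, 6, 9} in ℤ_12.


H = {0, 3, 6, 9} in ℤ_12
ℤ_12 is abelian; every subgroup of an abelian group is normal

Yes, normal subgroup


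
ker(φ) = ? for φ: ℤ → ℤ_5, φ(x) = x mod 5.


Kernel = preimage of identity
ker(φ) = {x ∈ ℤ : x ≡ 0 (mod 5)} = 5ℤ = {0, ±5, ±10, ...}

ker(φ) = 5ℤ


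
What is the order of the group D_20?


|D_n| = 2n (n rotations and n reflections)
|D_20| = 2×20 = 40

|D_20| = 40


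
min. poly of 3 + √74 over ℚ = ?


Let α = 3 + √74. Then α - 3 = √74, so (α - 3)² = 74, giving α² - 6α - 65 = 0. Degree 2 and α ∉ ℚ, so this is the minimal polynomial.

Minimal polynomial: x² - 6x - 65


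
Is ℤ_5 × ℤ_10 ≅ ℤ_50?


Comparing ℤ_5 × ℤ_10 and ℤ_50:
gcd(5,10) = 5 ≠ 1. Max element order in ℤ_5×ℤ_10 is lcm(5,10) = 10 < 50, so it has no element of order 50

No, ℤ_5 × ℤ_10 ≇ ℤ_50


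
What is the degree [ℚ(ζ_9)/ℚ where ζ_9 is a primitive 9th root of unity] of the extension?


[ℚ(ζ_n):ℚ] = deg Φ_n(x) = φ(n). Here φ(9) = 6

[ℚ(ζ_9)/ℚ where ζ_9 is a primitive 9th root of unity] = 6


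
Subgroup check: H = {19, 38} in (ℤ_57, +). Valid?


Subgroup test for H = {19, 38} in (ℤ_57, +):
(1) 0 ∈ H? No
(2) Closure: for all a,b ∈ H, (a+b) mod 57 ∈ H? No  [counterexample: 19 + 38 = 0 ∉ H]
(3) Inverses: for all a ∈ H, -a mod 57 ∈ H? Yes

No, H is not a subgroup of ℤ_57


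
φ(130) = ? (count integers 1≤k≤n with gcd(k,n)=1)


Factor n: 130 = 2 × 5 × 13
φ(n) = n · ∏(1 - 1/p) over distinct primes p | n
φ(130) = 130 · (1 - 1/2) · (1 - 1/5) · (1 - 1/13) = 48

φ(130) = 48


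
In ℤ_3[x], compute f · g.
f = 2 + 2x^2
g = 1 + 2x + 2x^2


Expand and collect like terms; reduce coefficients mod 3:
x^0: 2·1 = 2 ≡ 2 (mod 3)
x^1: 2·2 + 0·1 = 4 ≡ 1 (mod 3)
x^2: 2·2 + 0·2 + 2·1 = 6 ≡ 0 (mod 3)
x^3: 0·2 + 2·2 = 4 ≡ 1 (mod 3)
x^4: 2·2 = 4 ≡ 1 (mod 3)
Result: 2 + x + x^3 + x^4

f · g = 2 + x + x^3 + x^4


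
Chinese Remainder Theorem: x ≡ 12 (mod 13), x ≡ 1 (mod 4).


m₁ = 13, m₂ = 4, gcd = 1, so CRT applies. M = m₁·m₂ = 52
Let M₁ = M/m₁ = 4, M₂ = M/m₂ = 13
Find y₁ ≡ M₁⁻¹ (mod m₁): 4⁻¹ ≡ 10 (mod 13)
Find y₂ ≡ M₂⁻¹ (mod m₂): 13⁻¹ ≡ 1 (mod 4)
x = a₁·M₁·y₁ + a₂·M₂·y₂ = 12·4·10 + 1·13·1 = 493
Reduce mod 52: x ≡ 25
Check: 25 mod 13 = 12 ✓, 25 mod 4 = 1 ✓

x ≡ 25 (mod 52)


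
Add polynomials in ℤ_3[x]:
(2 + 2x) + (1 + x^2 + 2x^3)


Add coefficients mod 3:
x^0: 2 + 1 = 0 (mod 3)
x^1: 2 + 0 = 2 (mod 3)
x^2: 0 + 1 = 1 (mod 3)
x^3: 0 + 2 = 2 (mod 3)
Result: 2x + x^2 + 2x^3

f + g = 2x + x^2 + 2x^3


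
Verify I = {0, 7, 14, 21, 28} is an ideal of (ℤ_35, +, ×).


Check ideal conditions for I = {0, 7, 14, 21, 28} in ℤ_35:
(1) I is an additive subgroup? Yes
(2) For r ∈ ℤ_35 and a ∈ I: r·a ∈ I? Yes

Yes, I is an ideal of ℤ_35


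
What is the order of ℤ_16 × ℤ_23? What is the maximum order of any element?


|ℤ_16 × ℤ_23| = 16 × 23 = 368
Max element order = lcm(16,23) = 368
Cyclic? Yes (gcd=1)

|ℤ_16×ℤ_23| = 368, max element order = 368


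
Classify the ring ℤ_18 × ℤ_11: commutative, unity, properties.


Direct product ring; commutative with unity (1,1); but (1,0)·(0,1) = (0,0) gives zero divisors, so not an integral domain
Commutative: Yes
Integral domain: No
Has unity: Yes

ℤ_18 × ℤ_11: Commutative=Yes, Unity=Yes


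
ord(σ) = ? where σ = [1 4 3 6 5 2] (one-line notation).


Cycle decomposition: (2 4 6)
Cycle lengths: 3
Order = lcm(3) = 3

ord(σ) = 3


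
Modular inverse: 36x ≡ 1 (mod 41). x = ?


Use the extended Euclidean algorithm to write 1 = 36·s + 41·t; then s mod 41 is the inverse.
Euclidean algorithm:
  36 = 0·41 + 36
  41 = 1·36 + 5
  36 = 7·5 + 1
  5 = 5·1 + 0
gcd(36,41) = 1
Back-substitution gives: 36·(8) + 41·(-7) = 1
So 36⁻¹ ≡ 8 ≡ 8 (mod 41)
Check: 36 × 8 = 288 ≡ 1 (mod 41) ✓

36⁻¹ ≡ 8 (mod 41)


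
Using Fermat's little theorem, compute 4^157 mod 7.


Fermat's little theorem: if p is prime and gcd(a,p)=1, then a^(p-1) ≡ 1 (mod p)
p = 7 is prime, gcd(4,7) = 1
Reduce exponent: 157 mod 6 = 1
So 4^157 ≡ 4^1 (mod 7)
4^1 mod 7 = 4

4^157 ≡ 4 (mod 7)


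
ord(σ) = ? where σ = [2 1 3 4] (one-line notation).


Cycle decomposition: (1 2)
Cycle lengths: 2
Order = lcm(2) = 2

ord(σ) = 2


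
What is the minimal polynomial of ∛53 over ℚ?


∛53 satisfies x³ - 53 = 0, irreducible over ℚ (no rational root; 53 is not a perfect cube)

Minimal polynomial: x³ - 53


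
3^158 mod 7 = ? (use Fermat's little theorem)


Fermat's little theorem: if p is prime and gcd(a,p)=1, then a^(p-1) ≡ 1 (mod p)
p = 7 is prime, gcd(3,7) = 1
Reduce exponent: 158 mod 6 = 2
So 3^158 ≡ 3^2 (mod 7)
3^2 mod 7 = 2

3^158 ≡ 2 (mod 7)


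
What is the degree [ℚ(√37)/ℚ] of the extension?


√37 has minimal polynomial x² - 37 (irreducible over ℚ since 37 is squarefree)

[ℚ(√37)/ℚ] = 2


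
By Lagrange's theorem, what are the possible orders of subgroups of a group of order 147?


Lagrange's theorem: |H| divides |G|
|G| = 147
Divisors of 147: 1, 3, 7, 21, 49, 147

Possible subgroup orders: {1, 3, 7, 21, 49, 147}


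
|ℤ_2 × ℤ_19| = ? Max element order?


|ℤ_2 × ℤ_19| = 2 × 19 = 38
Max element order = lcm(2,19) = 38
Cyclic? Yes (gcd=1)

|ℤ_2×ℤ_19| = 38, max element order = 38


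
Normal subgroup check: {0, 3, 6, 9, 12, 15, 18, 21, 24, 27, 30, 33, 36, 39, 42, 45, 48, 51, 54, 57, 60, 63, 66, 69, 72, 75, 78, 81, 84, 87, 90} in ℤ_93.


H = {0, 3, 6, 9, 12, 15, 18, 21, 24, 27, 30, 33, 36, 39, 42, 45, 48, 51, 54, 57, 60, 63, 66, 69, 72, 75, 78, 81, 84, 87, 90} in ℤ_93
ℤ_93 is abelian; every subgroup of an abelian group is normal

Yes, normal subgroup


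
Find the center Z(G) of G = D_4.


Z(G) = {g ∈ G | gx = xg for all x ∈ G}
For even n, Z(D_n) = {e, r^(n/2)}: the 180° rotation r^2 commutes with every reflection and rotation

Z(D_4) = {e, r^2}


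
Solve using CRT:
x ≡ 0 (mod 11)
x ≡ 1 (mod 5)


m₁ = 11, m₂ = 5, gcd = 1, so CRT applies. M = m₁·m₂ = 55
Let M₁ = M/m₁ = 5, M₂ = M/m₂ = 11
Find y₁ ≡ M₁⁻¹ (mod m₁): 5⁻¹ ≡ 9 (mod 11)
Find y₂ ≡ M₂⁻¹ (mod m₂): 11⁻¹ ≡ 1 (mod 5)
x = a₁·M₁·y₁ + a₂·M₂·y₂ = 0·5·9 + 1·11·1 = 11
Reduce mod 55: x ≡ 11
Check: 11 mod 11 = 0 ✓, 11 mod 5 = 1 ✓

x ≡ 11 (mod 55)


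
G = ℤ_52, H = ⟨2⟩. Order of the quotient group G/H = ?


|⟨2⟩| = n / gcd(2, 52) = 52 / 2 = 26
H is normal (ℤ_52 is abelian).
|G/H| = |G| / |H| = 52 / 26 = 2

|G/H| = 2


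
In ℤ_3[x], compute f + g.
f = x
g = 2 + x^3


Add coefficients mod 3:
x^0: 0 + 2 = 2 (mod 3)
x^1: 1 + 0 = 1 (mod 3)
x^2: 0 + 0 = 0 (mod 3)
x^3: 0 + 1 = 1 (mod 3)
Result: 2 + x + x^3

f + g = 2 + x + x^3


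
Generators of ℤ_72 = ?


g generates ℤ_n iff gcd(g,n) = 1
Prime factors of 72: 2, 3
Generators are g ∈ {1,...,71} not divisible by any of these primes.
Generators: {1, 5, 7, 11, 13, 17, 19, 23, 25, 29, 31, 35, 37, 41, 43, 47, 49, 53, 55, 59, 61, 65, 67, 71}
Number of generators = φ(72) = 24

Generators of ℤ_72 = {1, 5, 7, 11, 13, 17, 19, 23, 25, 29, 31, 35, 37, 41, 43, 47, 49, 53, 55, 59, 61, 65, 67, 71}


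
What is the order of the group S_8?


|S_n| = n! (number of permutations of n symbols)
|S_8| = 8! = 40320

|S_8| = 40320


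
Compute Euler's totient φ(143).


Factor n: 143 = 11 × 13
φ(n) = n · ∏(1 - 1/p) over distinct primes p | n
φ(143) = 143 · (1 - 1/11) · (1 - 1/13) = 120

φ(143) = 120


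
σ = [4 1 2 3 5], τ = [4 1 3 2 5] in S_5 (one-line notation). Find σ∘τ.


σ∘τ: apply τ first, then σ
1 →τ 4 →σ 3
2 →τ 1 →σ 4
3 →τ 3 →σ 2
4 →τ 2 →σ 1
5 →τ 5 →σ 5

σ∘τ = [3 4 2 1 5]


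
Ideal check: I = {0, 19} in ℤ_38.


Check ideal conditions for I = {0, 19} in ℤ_38:
(1) I is an additive subgroup? Yes
(2) For r ∈ ℤ_38 and a ∈ I: r·a ∈ I? Yes

Yes, I is an ideal of ℤ_38


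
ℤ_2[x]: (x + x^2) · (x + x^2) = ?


Expand and collect like terms; reduce coefficients mod 2:
x^0: 0·0 = 0 ≡ 0 (mod 2)
x^1: 0·1 + 1·0 = 0 ≡ 0 (mod 2)
x^2: 0·1 + 1·1 + 1·0 = 1 ≡ 1 (mod 2)
x^3: 1·1 + 1·1 = 2 ≡ 0 (mod 2)
x^4: 1·1 = 1 ≡ 1 (mod 2)
Result: x^2 + x^4

f · g = x^2 + x^4


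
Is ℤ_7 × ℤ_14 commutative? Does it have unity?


Direct product ring; commutative with unity (1,1); but (1,0)·(0,1) = (0,0) gives zero divisors, so not an integral domain
Commutative: Yes
Integral domain: No
Has unity: Yes

ℤ_7 × ℤ_14: Commutative=Yes, Unity=Yes


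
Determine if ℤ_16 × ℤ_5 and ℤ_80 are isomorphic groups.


Comparing ℤ_16 × ℤ_5 and ℤ_80:
gcd(16,5) = 1, so ℤ_16 × ℤ_5 ≅ ℤ_80 (CRT)

Yes, ℤ_16 × ℤ_5 ≅ ℤ_80


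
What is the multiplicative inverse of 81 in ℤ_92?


Use the extended Euclidean algorithm to write 1 = 81·s + 92·t; then s mod 92 is the inverse.
Euclidean algorithm:
  81 = 0·92 + 81
  92 = 1·81 + 11
  81 = 7·11 + 4
  11 = 2·4 + 3
  4 = 1·3 + 1
  3 = 3·1 + 0
gcd(81,92) = 1
Back-substitution gives: 81·(25) + 92·(-22) = 1
So 81⁻¹ ≡ 25 ≡ 25 (mod 92)
Check: 81 × 25 = 2025 ≡ 1 (mod 92) ✓

81⁻¹ ≡ 25 (mod 92)


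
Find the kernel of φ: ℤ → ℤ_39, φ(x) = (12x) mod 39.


Kernel = preimage of identity
ker(φ) = {x ∈ ℤ : 12x ≡ 0 (mod 39)}. gcd(12,39) = 3, so 12x ≡ 0 (mod 39) ⟺ x ≡ 0 (mod 39/3 = 13). Hence ker(φ) = 13ℤ

ker(φ) = 13ℤ


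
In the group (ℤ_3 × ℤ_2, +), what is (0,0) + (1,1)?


Operation: componentwise addition mod (3, 2)
(0,0) + (1,1) = ((a₁+b₁) mod 3, (a₂+b₂) mod 2) with a = (0,0), b = (1,1)

(0,0) + (1,1) = (1,1)


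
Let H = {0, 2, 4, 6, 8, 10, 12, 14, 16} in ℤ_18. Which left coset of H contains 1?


1 + H = {1 + h (mod 18) : h ∈ H}
1+0=1, 1+2=3, 1+4=5, 1+6=7, 1+8=9, 1+10=11, 1+12=13, 1+14=15, 1+16=17

1 + H = {1, 3, 5, 7, 9, 11, 13, 15, 17}


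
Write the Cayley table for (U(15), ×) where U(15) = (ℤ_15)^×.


Elements: {1, 2, 4, 7, 8, 11, 13, 14}
Operation: multiplication mod 15
Entry (a, b) = (a × b) mod 15

Cayley table:
   |  1 |  2 |  4 |  7 |  8 | 11 | 13 | 14
 1 |  1 |  2 |  4 |  7 |  8 | 11 | 13 | 14
 2 |  2 |  4 |  8 | 14 |  1 |  7 | 11 | 13
 4 |  4 |  8 |  1 | 13 |  2 | 14 |  7 | 11
 7 |  7 | 14 | 13 |  4 | 11 |  2 |  1 |  8
 8 |  8 |  1 |  2 | 11 |  4 | 13 | 14 |  7
11 | 11 |  7 | 14 |  2 | 13 |  1 |  8 |  4
13 | 13 | 11 |  7 |  1 | 14 |  8 |  4 |  2
14 | 14 | 13 | 11 |  8 |  7 |  4 |  2 |  1


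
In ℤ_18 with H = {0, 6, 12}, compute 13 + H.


13 + H = {13 + h (mod 18) : h ∈ H}
13+0=13, 13+6=1, 13+12=7
13 + H = {1, 7, 13} = 1 + H

13 + H = {1, 7, 13}


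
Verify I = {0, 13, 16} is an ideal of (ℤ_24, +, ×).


Check ideal conditions for I = {0, 13, 16} in ℤ_24:
(1) I is an additive subgroup? No
(2) For r ∈ ℤ_24 and a ∈ I: r·a ∈ I? No  [counterexample: r=2, a=13, r·a mod 24 = 2 ∉ I]

No, I is not an ideal of ℤ_24


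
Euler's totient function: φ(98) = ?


Factor n: 98 = 2 × 7^2
φ(n) = n · ∏(1 - 1/p) over distinct primes p | n
φ(98) = 98 · (1 - 1/2) · (1 - 1/7) = 42

φ(98) = 42


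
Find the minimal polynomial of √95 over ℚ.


√95 satisfies x² - 95 = 0, irreducible over ℚ since 95 is squarefree

Minimal polynomial: x² - 95


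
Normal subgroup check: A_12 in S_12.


H = A_12 in S_12
A_12 has index 2 in S_12, and every subgroup of index 2 is normal

Yes, normal subgroup


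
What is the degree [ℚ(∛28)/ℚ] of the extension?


∛28 has minimal polynomial x³ - 28 (irreducible over ℚ since 28 is not a perfect cube)

[ℚ(∛28)/ℚ] = 3


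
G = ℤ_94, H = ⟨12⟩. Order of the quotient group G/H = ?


|⟨12⟩| = n / gcd(12, 94) = 94 / 2 = 47
H is normal (ℤ_94 is abelian).
|G/H| = |G| / |H| = 94 / 47 = 2

|G/H| = 2


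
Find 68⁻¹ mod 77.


Use the extended Euclidean algorithm to write 1 = 68·s + 77·t; then s mod 77 is the inverse.
Euclidean algorithm:
  68 = 0·77 + 68
  77 = 1·68 + 9
  68 = 7·9 + 5
  9 = 1·5 + 4
  5 = 1·4 + 1
  4 = 4·1 + 0
gcd(68,77) = 1
Back-substitution gives: 68·(17) + 77·(-15) = 1
So 68⁻¹ ≡ 17 ≡ 17 (mod 77)
Check: 68 × 17 = 1156 ≡ 1 (mod 77) ✓

68⁻¹ ≡ 17 (mod 77)


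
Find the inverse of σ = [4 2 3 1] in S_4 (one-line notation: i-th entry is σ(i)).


To find σ⁻¹, swap domain and range:
σ(1) = 4 → σ⁻¹(4) = 1
σ(2) = 2 → σ⁻¹(2) = 2
σ(3) = 3 → σ⁻¹(3) = 3
σ(4) = 1 → σ⁻¹(1) = 4

σ⁻¹ = [4 2 3 1]


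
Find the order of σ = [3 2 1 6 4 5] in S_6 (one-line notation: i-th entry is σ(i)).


Cycle decomposition: (1 3) (4 6 5)
Cycle lengths: 2, 3
Order = lcm(2, 3) = 6

ord(σ) = 6


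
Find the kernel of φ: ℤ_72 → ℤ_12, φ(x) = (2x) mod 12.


Kernel = preimage of identity
ker(φ) = {x ∈ ℤ_72 : 2x ≡ 0 (mod 12)}. Since 12 | 72, φ is well-defined. The kernel is the cyclic subgroup ⟨6⟩ of ℤ_72 (order 12), i.e. {0, 6, 12, 18, 24, 30, 36, 42, 48, 54, 60, 66}

ker(φ) = {0, 6, 12, 18, 24, 30, 36, 42, 48, 54, 60, 66}


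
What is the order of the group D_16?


|D_n| = 2n (n rotations and n reflections)
|D_16| = 2×16 = 32

|D_16| = 32


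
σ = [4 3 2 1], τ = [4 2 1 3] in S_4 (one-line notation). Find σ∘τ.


σ∘τ: apply τ first, then σ
1 →τ 4 →σ 1
2 →τ 2 →σ 3
3 →τ 1 →σ 4
4 →τ 3 →σ 2

σ∘τ = [1 3 4 2]


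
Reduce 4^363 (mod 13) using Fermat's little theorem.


Fermat's little theorem: if p is prime and gcd(a,p)=1, then a^(p-1) ≡ 1 (mod p)
p = 13 is prime, gcd(4,13) = 1
Reduce exponent: 363 mod 12 = 3
So 4^363 ≡ 4^3 (mod 13)
4^3 mod 13 = 12

4^363 ≡ 12 (mod 13)


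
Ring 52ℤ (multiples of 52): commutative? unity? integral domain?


52ℤ is a commutative ring under +,× but has no multiplicative identity (1 ∉ 52ℤ); it has no zero divisors, but without unity it is not an integral domain
Commutative: Yes
Integral domain: No
Has unity: No

52ℤ (multiples of 52): Commutative=Yes, Unity=No


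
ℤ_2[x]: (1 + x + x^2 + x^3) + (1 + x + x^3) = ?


Add coefficients mod 2:
x^0: 1 + 1 = 0 (mod 2)
x^1: 1 + 1 = 0 (mod 2)
x^2: 1 + 0 = 1 (mod 2)
x^3: 1 + 1 = 0 (mod 2)
Result: x^2

f + g = x^2


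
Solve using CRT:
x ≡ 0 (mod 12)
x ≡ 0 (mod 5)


m₁ = 12, m₂ = 5, gcd = 1, so CRT applies. M = m₁·m₂ = 60
Let M₁ = M/m₁ = 5, M₂ = M/m₂ = 12
Find y₁ ≡ M₁⁻¹ (mod m₁): 5⁻¹ ≡ 5 (mod 12)
Find y₂ ≡ M₂⁻¹ (mod m₂): 12⁻¹ ≡ 3 (mod 5)
x = a₁·M₁·y₁ + a₂·M₂·y₂ = 0·5·5 + 0·12·3 = 0
Reduce mod 60: x ≡ 0
Check: 0 mod 12 = 0 ✓, 0 mod 5 = 0 ✓

x ≡ 0 (mod 60)


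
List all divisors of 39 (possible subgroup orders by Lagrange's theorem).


Lagrange's theorem: |H| divides |G|
|G| = 39
Divisors of 39: 1, 3, 13, 39

Possible subgroup orders: {1, 3, 13, 39}


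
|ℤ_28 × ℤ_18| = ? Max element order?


|ℤ_28 × ℤ_18| = 28 × 18 = 504
Max element order = lcm(28,18) = 252
Cyclic? No (gcd=2)

|ℤ_28×ℤ_18| = 504, max element order = 252


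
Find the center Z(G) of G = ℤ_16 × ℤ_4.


Z(G) = {g ∈ G | gx = xg for all x ∈ G}
Direct product of abelian groups is abelian, so Z(G) = G

Z(ℤ_16 × ℤ_4) = ℤ_16 × ℤ_4


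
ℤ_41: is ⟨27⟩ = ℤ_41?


g generates ℤ_n iff gcd(g, n) = 1
gcd(27, 41) = 1
Since gcd = 1, 27 is a generator.

Yes, 27 generates ℤ_41


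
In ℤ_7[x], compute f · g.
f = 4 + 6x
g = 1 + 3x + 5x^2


Expand and collect like terms; reduce coefficients mod 7:
x^0: 4·1 = 4 ≡ 4 (mod 7)
x^1: 4·3 + 6·1 = 18 ≡ 4 (mod 7)
x^2: 4·5 + 6·3 = 38 ≡ 3 (mod 7)
x^3: 6·5 = 30 ≡ 2 (mod 7)
Result: 4 + 4x + 3x^2 + 2x^3

f · g = 4 + 4x + 3x^2 + 2x^3


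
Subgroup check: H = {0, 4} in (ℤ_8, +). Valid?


Subgroup test for H = {0, 4} in (ℤ_8, +):
(1) 0 ∈ H? Yes
(2) Closure: for all a,b ∈ H, (a+b) mod 8 ∈ H? Yes
(3) Inverses: for all a ∈ H, -a mod 8 ∈ H? Yes

Yes, H is a subgroup of ℤ_8


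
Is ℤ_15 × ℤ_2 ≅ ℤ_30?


Comparing ℤ_15 × ℤ_2 and ℤ_30:
gcd(15,2) = 1, so ℤ_15 × ℤ_2 ≅ ℤ_30 (CRT)

Yes, ℤ_15 × ℤ_2 ≅ ℤ_30


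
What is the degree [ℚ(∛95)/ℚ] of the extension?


∛95 has minimal polynomial x³ - 95 (irreducible over ℚ since 95 is not a perfect cube)

[ℚ(∛95)/ℚ] = 3


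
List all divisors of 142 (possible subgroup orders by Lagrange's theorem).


Lagrange's theorem: |H| divides |G|
|G| = 142
Divisors of 142: 1, 2, 71, 142

Possible subgroup orders: {1, 2, 71, 142}


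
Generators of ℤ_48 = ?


g generates ℤ_n iff gcd(g,n) = 1
Prime factors of 48: 2, 3
Generators are g ∈ {1,...,47} not divisible by any of these primes.
Generators: {1, 5, 7, 11, 13, 17, 19, 23, 25, 29, 31, 35, 37, 41, 43, 47}
Number of generators = φ(48) = 16

Generators of ℤ_48 = {1, 5, 7, 11, 13, 17, 19, 23, 25, 29, 31, 35, 37, 41, 43, 47}


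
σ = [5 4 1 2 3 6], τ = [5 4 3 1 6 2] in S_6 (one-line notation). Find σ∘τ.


σ∘τ: apply τ first, then σ
1 →τ 5 →σ 3
2 →τ 4 →σ 2
3 →τ 3 →σ 1
4 →τ 1 →σ 5
5 →τ 6 →σ 6
6 →τ 2 →σ 4

σ∘τ = [3 2 1 5 6 4]


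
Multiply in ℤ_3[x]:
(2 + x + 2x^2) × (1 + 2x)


Expand and collect like terms; reduce coefficients mod 3:
x^0: 2·1 = 2 ≡ 2 (mod 3)
x^1: 2·2 + 1·1 = 5 ≡ 2 (mod 3)
x^2: 1·2 + 2·1 = 4 ≡ 1 (mod 3)
x^3: 2·2 = 4 ≡ 1 (mod 3)
Result: 2 + 2x + x^2 + x^3

f · g = 2 + 2x + x^2 + x^3


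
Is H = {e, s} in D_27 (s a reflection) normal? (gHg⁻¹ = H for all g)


H = {e, s} in D_27 (s a reflection)
r·s·r⁻¹ = sr⁻² ≠ s for n ≥ 3, so {e, s} is not closed under conjugation

No, not a normal subgroup


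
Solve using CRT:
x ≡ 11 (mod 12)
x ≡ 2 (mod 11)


m₁ = 12, m₂ = 11, gcd = 1, so CRT applies. M = m₁·m₂ = 132
Let M₁ = M/m₁ = 11, M₂ = M/m₂ = 12
Find y₁ ≡ M₁⁻¹ (mod m₁): 11⁻¹ ≡ 11 (mod 12)
Find y₂ ≡ M₂⁻¹ (mod m₂): 12⁻¹ ≡ 1 (mod 11)
x = a₁·M₁·y₁ + a₂·M₂·y₂ = 11·11·11 + 2·12·1 = 1355
Reduce mod 132: x ≡ 35
Check: 35 mod 12 = 11 ✓, 35 mod 11 = 2 ✓

x ≡ 35 (mod 132)


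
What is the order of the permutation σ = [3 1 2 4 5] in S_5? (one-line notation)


Cycle decomposition: (1 3 2)
Cycle lengths: 3
Order = lcm(3) = 3

ord(σ) = 3


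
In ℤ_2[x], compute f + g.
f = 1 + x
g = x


Add coefficients mod 2:
x^0: 1 + 0 = 1 (mod 2)
x^1: 1 + 1 = 0 (mod 2)
Result: 1

f + g = 1


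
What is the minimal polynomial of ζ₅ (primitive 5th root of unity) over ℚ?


ζ₅ is a root of Φ₅(x) = x⁴ + x³ + x² + x + 1, irreducible over ℚ

Minimal polynomial: x⁴ + x³ + x² + x + 1


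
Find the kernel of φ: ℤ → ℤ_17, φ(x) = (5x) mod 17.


Kernel = preimage of identity
ker(φ) = {x ∈ ℤ : 5x ≡ 0 (mod 17)}. gcd(5,17) = 1, so 5x ≡ 0 (mod 17) ⟺ x ≡ 0 (mod 17/1 = 17). Hence ker(φ) = 17ℤ

ker(φ) = 17ℤ


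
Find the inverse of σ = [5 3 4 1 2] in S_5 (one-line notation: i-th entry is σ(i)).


To find σ⁻¹, swap domain and range:
σ(1) = 5 → σ⁻¹(5) = 1
σ(2) = 3 → σ⁻¹(3) = 2
σ(3) = 4 → σ⁻¹(4) = 3
σ(4) = 1 → σ⁻¹(1) = 4
σ(5) = 2 → σ⁻¹(2) = 5

σ⁻¹ = [4 5 2 3 1]


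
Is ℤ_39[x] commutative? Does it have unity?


ℤ_39 has zero divisors (3·13 ≡ 0), and these lift to constant zero divisors in ℤ_39[x]; so not an integral domain
Commutative: Yes
Integral domain: No
Has unity: Yes

ℤ_39[x]: Commutative=Yes, Unity=Yes


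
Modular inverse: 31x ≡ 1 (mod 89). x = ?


Use the extended Euclidean algorithm to write 1 = 31·s + 89·t; then s mod 89 is the inverse.
Euclidean algorithm:
  31 = 0·89 + 31
  89 = 2·31 + 27
  31 = 1·27 + 4
  27 = 6·4 + 3
  4 = 1·3 + 1
  3 = 3·1 + 0
gcd(31,89) = 1
Back-substitution gives: 31·(23) + 89·(-8) = 1
So 31⁻¹ ≡ 23 ≡ 23 (mod 89)
Check: 31 × 23 = 713 ≡ 1 (mod 89) ✓

31⁻¹ ≡ 23 (mod 89)


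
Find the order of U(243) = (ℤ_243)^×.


U(n) is the group of units mod n; |U(n)| = φ(n)
|U(243)| = φ(243) = 162

|U(243) = (ℤ_243)^×| = 162


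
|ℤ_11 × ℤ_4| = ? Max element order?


|ℤ_11 × ℤ_4| = 11 × 4 = 44
Max element order = lcm(11,4) = 44
Cyclic? Yes (gcd=1)

|ℤ_11×ℤ_4| = 44, max element order = 44


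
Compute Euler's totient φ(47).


Factor n: 47 = 47
φ(n) = n · ∏(1 - 1/p) over distinct primes p | n
φ(47) = 47 · (1 - 1/47) = 46

φ(47) = 46


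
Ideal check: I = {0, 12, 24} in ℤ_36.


Check ideal conditions for I = {0, 12, 24} in ℤ_36:
(1) I is an additive subgroup? Yes
(2) For r ∈ ℤ_36 and a ∈ I: r·a ∈ I? Yes

Yes, I is an ideal of ℤ_36


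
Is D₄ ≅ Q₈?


Comparing D₄ and Q₈:
D₄ has 5 elements of order 2; Q₈ has only 1

No, D₄ ≇ Q₈


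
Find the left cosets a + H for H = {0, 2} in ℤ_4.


H = {0, 2}, |H| = 2
Number of cosets = |G|/|H| = 4/2 = 2
0 + H = {0, 2}
1 + H = {1, 3}

Cosets: 0+H={0,2}; 1+H={1,3}


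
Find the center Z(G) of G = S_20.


Z(G) = {g ∈ G | gx = xg for all x ∈ G}
S_n is non-abelian for n ≥ 3; Z(S_20) is trivial

Z(S_20) = {e}


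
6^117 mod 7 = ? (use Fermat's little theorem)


Fermat's little theorem: if p is prime and gcd(a,p)=1, then a^(p-1) ≡ 1 (mod p)
p = 7 is prime, gcd(6,7) = 1
Reduce exponent: 117 mod 6 = 3
So 6^117 ≡ 6^3 (mod 7)
6^3 mod 7 = 6

6^117 ≡ 6 (mod 7)


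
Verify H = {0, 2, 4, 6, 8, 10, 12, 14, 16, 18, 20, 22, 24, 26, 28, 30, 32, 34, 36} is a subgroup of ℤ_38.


Subgroup test for H = {0, 2, 4, 6, 8, 10, 12, 14, 16, 18, 20, 22, 24, 26, 28, 30, 32, 34, 36} in (ℤ_38, +):
(1) 0 ∈ H? Yes
(2) Closure: for all a,b ∈ H, (a+b) mod 38 ∈ H? Yes
(3) Inverses: for all a ∈ H, -a mod 38 ∈ H? Yes

Yes, H is a subgroup of ℤ_38


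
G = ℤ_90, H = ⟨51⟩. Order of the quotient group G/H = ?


|⟨51⟩| = n / gcd(51, 90) = 90 / 3 = 30
H is normal (ℤ_90 is abelian).
|G/H| = |G| / |H| = 90 / 30 = 3

|G/H| = 3


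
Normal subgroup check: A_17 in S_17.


H = A_17 in S_17
A_17 has index 2 in S_17, and every subgroup of index 2 is normal

Yes, normal subgroup


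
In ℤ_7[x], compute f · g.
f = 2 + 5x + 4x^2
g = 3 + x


Expand and collect like terms; reduce coefficients mod 7:
x^0: 2·3 = 6 ≡ 6 (mod 7)
x^1: 2·1 + 5·3 = 17 ≡ 3 (mod 7)
x^2: 5·1 + 4·3 = 17 ≡ 3 (mod 7)
x^3: 4·1 = 4 ≡ 4 (mod 7)
Result: 6 + 3x + 3x^2 + 4x^3

f · g = 6 + 3x + 3x^2 + 4x^3


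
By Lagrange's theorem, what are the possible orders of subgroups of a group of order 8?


Lagrange's theorem: |H| divides |G|
|G| = 8
Divisors of 8: 1, 2, 4, 8

Possible subgroup orders: {1, 2, 4, 8}


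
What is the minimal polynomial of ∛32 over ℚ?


∛32 satisfies x³ - 32 = 0, irreducible over ℚ (no rational root; 32 is not a perfect cube)

Minimal polynomial: x³ - 32


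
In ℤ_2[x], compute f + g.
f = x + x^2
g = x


Add coefficients mod 2:
x^0: 0 + 0 = 0 (mod 2)
x^1: 1 + 1 = 0 (mod 2)
x^2: 1 + 0 = 1 (mod 2)
Result: x^2

f + g = x^2


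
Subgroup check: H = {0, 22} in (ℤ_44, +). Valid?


Subgroup test for H = {0, 22} in (ℤ_44, +):
(1) 0 ∈ H? Yes
(2) Closure: for all a,b ∈ H, (a+b) mod 44 ∈ H? Yes
(3) Inverses: for all a ∈ H, -a mod 44 ∈ H? Yes

Yes, H is a subgroup of ℤ_44


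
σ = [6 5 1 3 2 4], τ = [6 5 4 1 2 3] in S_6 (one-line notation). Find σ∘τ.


σ∘τ: apply τ first, then σ
1 →τ 6 →σ 4
2 →τ 5 →σ 2
3 →τ 4 →σ 3
4 →τ 1 →σ 6
5 →τ 2 →σ 5
6 →τ 3 →σ 1

σ∘τ = [4 2 3 6 5 1]


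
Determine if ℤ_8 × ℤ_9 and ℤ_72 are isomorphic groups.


Comparing ℤ_8 × ℤ_9 and ℤ_72:
gcd(8,9) = 1, so ℤ_8 × ℤ_9 ≅ ℤ_72 (CRT)

Yes, ℤ_8 × ℤ_9 ≅ ℤ_72


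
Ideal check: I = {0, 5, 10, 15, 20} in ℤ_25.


Check ideal conditions for I = {0, 5, 10, 15, 20} in ℤ_25:
(1) I is an additive subgroup? Yes
(2) For r ∈ ℤ_25 and a ∈ I: r·a ∈ I? Yes

Yes, I is an ideal of ℤ_25


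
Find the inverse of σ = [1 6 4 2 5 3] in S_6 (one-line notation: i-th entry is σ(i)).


To find σ⁻¹, swap domain and range:
σ(1) = 1 → σ⁻¹(1) = 1
σ(2) = 6 → σ⁻¹(6) = 2
σ(3) = 4 → σ⁻¹(4) = 3
σ(4) = 2 → σ⁻¹(2) = 4
σ(5) = 5 → σ⁻¹(5) = 5
σ(6) = 3 → σ⁻¹(3) = 6

σ⁻¹ = [1 4 6 3 5 2]


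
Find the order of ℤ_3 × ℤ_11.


|A × B| = |A| · |B|
|ℤ_3 × ℤ_11| = 3 × 11 = 33

|ℤ_3 × ℤ_11| = 33


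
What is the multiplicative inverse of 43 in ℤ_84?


Use the extended Euclidean algorithm to write 1 = 43·s + 84·t; then s mod 84 is the inverse.
Euclidean algorithm:
  43 = 0·84 + 43
  84 = 1·43 + 41
  43 = 1·41 + 2
  41 = 20·2 + 1
  2 = 2·1 + 0
gcd(43,84) = 1
Back-substitution gives: 43·(-41) + 84·(21) = 1
So 43⁻¹ ≡ -41 ≡ 43 (mod 84)
Check: 43 × 43 = 1849 ≡ 1 (mod 84) ✓

43⁻¹ ≡ 43 (mod 84)


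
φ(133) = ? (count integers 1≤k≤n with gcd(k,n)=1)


Factor n: 133 = 7 × 19
φ(n) = n · ∏(1 - 1/p) over distinct primes p | n
φ(133) = 133 · (1 - 1/7) · (1 - 1/19) = 108

φ(133) = 108


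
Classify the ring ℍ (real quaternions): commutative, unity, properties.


quaternion multiplication is non-commutative (ij = k ≠ ji = -k); has unity 1; a division ring but not an integral domain since integral domains are commutative by convention
Commutative: No
Integral domain: No
Has unity: Yes

ℍ (real quaternions): Commutative=No, Unity=Yes


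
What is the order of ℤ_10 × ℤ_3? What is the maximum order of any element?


|ℤ_10 × ℤ_3| = 10 × 3 = 30
Max element order = lcm(10,3) = 30
Cyclic? Yes (gcd=1)

|ℤ_10×ℤ_3| = 30, max element order = 30


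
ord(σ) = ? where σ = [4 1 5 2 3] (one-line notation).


Cycle decomposition: (1 4 2) (3 5)
Cycle lengths: 3, 2
Order = lcm(3, 2) = 6

ord(σ) = 6


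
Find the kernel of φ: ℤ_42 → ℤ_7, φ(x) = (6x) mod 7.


Kernel = preimage of identity
ker(φ) = {x ∈ ℤ_42 : 6x ≡ 0 (mod 7)}. Since 7 | 42, φ is well-defined. The kernel is the cyclic subgroup ⟨7⟩ of ℤ_42 (order 6), i.e. {0, 7, 14, 21, 28, 35}

ker(φ) = {0, 7, 14, 21, 28, 35}


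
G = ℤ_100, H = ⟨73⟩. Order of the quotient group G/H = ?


|⟨73⟩| = n / gcd(73, 100) = 100 / 1 = 100
H is normal (ℤ_100 is abelian).
|G/H| = |G| / |H| = 100 / 100 = 1

|G/H| = 1


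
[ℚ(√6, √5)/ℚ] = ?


[ℚ(√6,√5):ℚ] = [ℚ(√6,√5):ℚ(√6)]·[ℚ(√6):ℚ] = 2·2 = 4

[ℚ(√6, √5)/ℚ] = 4


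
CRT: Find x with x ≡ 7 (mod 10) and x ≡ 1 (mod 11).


m₁ = 10, m₂ = 11, gcd = 1, so CRT applies. M = m₁·m₂ = 110
Let M₁ = M/m₁ = 11, M₂ = M/m₂ = 10
Find y₁ ≡ M₁⁻¹ (mod m₁): 11⁻¹ ≡ 1 (mod 10)
Find y₂ ≡ M₂⁻¹ (mod m₂): 10⁻¹ ≡ 10 (mod 11)
x = a₁·M₁·y₁ + a₂·M₂·y₂ = 7·11·1 + 1·10·10 = 177
Reduce mod 110: x ≡ 67
Check: 67 mod 10 = 7 ✓, 67 mod 11 = 1 ✓

x ≡ 67 (mod 110)


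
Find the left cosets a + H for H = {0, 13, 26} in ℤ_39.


H = {0, 13, 26}, |H| = 3
Number of cosets = |G|/|H| = 39/3 = 13
0 + H = {0, 13, 26}
1 + H = {1, 14, 27}
2 + H = {2, 15, 28}
3 + H = {3, 16, 29}
4 + H = {4, 17, 30}
5 + H = {5, 18, 31}
6 + H = {6, 19, 32}
7 + H = {7, 20, 33}
8 + H = {8, 21, 34}
9 + H = {9, 22, 35}
10 + H = {10, 23, 36}
11 + H = {11, 24, 37}
12 + H = {12, 25, 38}

Cosets: 0+H={0,13,26}; 1+H={1,14,27}; 2+H={2,15,28}; 3+H={3,16,29}; 4+H={4,17,30}; 5+H={5,18,31}; 6+H={6,19,32}; 7+H={7,20,33}; 8+H={8,21,34}; 9+H={9,22,35}; 10+H={10,23,36}; 11+H={11,24,37}; 12+H={12,25,38}
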